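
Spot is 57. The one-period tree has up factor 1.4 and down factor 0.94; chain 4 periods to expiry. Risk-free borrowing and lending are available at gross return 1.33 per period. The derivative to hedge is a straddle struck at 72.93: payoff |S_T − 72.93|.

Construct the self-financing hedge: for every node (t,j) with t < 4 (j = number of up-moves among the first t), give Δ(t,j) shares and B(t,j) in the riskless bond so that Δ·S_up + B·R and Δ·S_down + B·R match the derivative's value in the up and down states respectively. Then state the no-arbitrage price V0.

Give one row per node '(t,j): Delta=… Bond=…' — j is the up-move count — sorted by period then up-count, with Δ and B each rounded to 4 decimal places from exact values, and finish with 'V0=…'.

(0,0): Delta=0.9848 Bond=-22.3816
(1,0): Delta=0.8982 Bond=-25.1244
(1,1): Delta=0.9953 Bond=-30.6009
(2,0): Delta=0.4190 Bond=-9.2818
(2,1): Delta=0.9559 Bond=-37.7471
(2,2): Delta=1.0000 Bond=-41.2290
(3,0): Delta=-1.0000 Bond=54.8346
(3,1): Delta=0.5900 Bond=-24.4026
(3,2): Delta=1.0000 Bond=-54.8346
(3,3): Delta=1.0000 Bond=-54.8346
V0=33.7528

No-arbitrage ⇒ martingale measure with p* = (R−d)/(u−d) = 0.8478.
Terminal payoffs: V(4,0)=28.4273, V(4,1)=6.6494, V(4,2)=25.7858, V(4,3)=74.0935, V(4,4)=146.0412
Node (3,0) S=47.3433: V=(p*·6.6494+(1−p*)·28.4273)/1.33=7.4913; Δ=(6.6494−28.4273)/(66.2806−44.5027)=-1.0000; B=V−Δ·S=54.8346
Node (3,1) S=70.5113: V=(p*·25.7858+(1−p*)·6.6494)/1.33=17.1983; Δ=(25.7858−6.6494)/(98.7158−66.2806)=0.5900; B=V−Δ·S=-24.4026
Node (3,2) S=105.0168: V=(p*·74.0935+(1−p*)·25.7858)/1.33=50.1822; Δ=(74.0935−25.7858)/(147.0235−98.7158)=1.0000; B=V−Δ·S=-54.8346
Node (3,3) S=156.4080: V=(p*·146.0412+(1−p*)·74.0935)/1.33=101.5734; Δ=(146.0412−74.0935)/(218.9712−147.0235)=1.0000; B=V−Δ·S=-54.8346
Node (2,0) S=50.3652: V=(p*·17.1983+(1−p*)·7.4913)/1.33=11.8204; Δ=(17.1983−7.4913)/(70.5113−47.3433)=0.4190; B=V−Δ·S=-9.2818
Node (2,1) S=75.0120: V=(p*·50.1822+(1−p*)·17.1983)/1.33=33.9571; Δ=(50.1822−17.1983)/(105.0168−70.5113)=0.9559; B=V−Δ·S=-37.7471
Node (2,2) S=111.7200: V=(p*·101.5734+(1−p*)·50.1822)/1.33=70.4910; Δ=(101.5734−50.1822)/(156.4080−105.0168)=1.0000; B=V−Δ·S=-41.2290
Node (1,0) S=53.5800: V=(p*·33.9571+(1−p*)·11.8204)/1.33=22.9988; Δ=(33.9571−11.8204)/(75.0120−50.3652)=0.8982; B=V−Δ·S=-25.1244
Node (1,1) S=79.8000: V=(p*·70.4910+(1−p*)·33.9571)/1.33=48.8207; Δ=(70.4910−33.9571)/(111.7200−75.0120)=0.9953; B=V−Δ·S=-30.6009
Node (0,0) S=57.0000: V=(p*·48.8207+(1−p*)·22.9988)/1.33=33.7528; Δ=(48.8207−22.9988)/(79.8000−53.5800)=0.9848; B=V−Δ·S=-22.3816
Check: Δ(0,0)·S0 + B(0,0) = 33.7528 = V0.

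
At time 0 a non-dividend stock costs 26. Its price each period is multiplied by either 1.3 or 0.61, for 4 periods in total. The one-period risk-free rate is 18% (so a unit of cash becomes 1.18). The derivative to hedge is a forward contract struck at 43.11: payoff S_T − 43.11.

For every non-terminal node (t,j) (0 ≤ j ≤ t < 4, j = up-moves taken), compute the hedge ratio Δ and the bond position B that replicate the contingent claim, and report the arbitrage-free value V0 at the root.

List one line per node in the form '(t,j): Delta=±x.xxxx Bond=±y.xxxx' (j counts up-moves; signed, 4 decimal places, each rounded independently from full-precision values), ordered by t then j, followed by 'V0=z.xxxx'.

The replicating-portfolio and risk-neutral prices coincide; use p* = (1.18−0.61)/(1.3−0.61) = 0.8261 for the latter.
Terminal payoffs: V(4,0)=-39.5101, V(4,1)=-35.4380, V(4,2)=-26.7599, V(4,3)=-8.2656, V(4,4)=31.1486
Node (3,0) S=5.9015: V=(p*·-35.4380+(1−p*)·-39.5101)/1.18=-30.6324; Δ=(-35.4380−-39.5101)/(7.6720−3.5999)=1.0000; B=V−Δ·S=-36.5339
Node (3,1) S=12.5770: V=(p*·-26.7599+(1−p*)·-35.4380)/1.18=-23.9569; Δ=(-26.7599−-35.4380)/(16.3501−7.6720)=1.0000; B=V−Δ·S=-36.5339
Node (3,2) S=26.8034: V=(p*·-8.2656+(1−p*)·-26.7599)/1.18=-9.7305; Δ=(-8.2656−-26.7599)/(34.8444−16.3501)=1.0000; B=V−Δ·S=-36.5339
Node (3,3) S=57.1220: V=(p*·31.1486+(1−p*)·-8.2656)/1.18=20.5881; Δ=(31.1486−-8.2656)/(74.2586−34.8444)=1.0000; B=V−Δ·S=-36.5339
Node (2,0) S=9.6746: V=(p*·-23.9569+(1−p*)·-30.6324)/1.18=-21.2863; Δ=(-23.9569−-30.6324)/(12.5770−5.9015)=1.0000; B=V−Δ·S=-30.9609
Node (2,1) S=20.6180: V=(p*·-9.7305+(1−p*)·-23.9569)/1.18=-10.3429; Δ=(-9.7305−-23.9569)/(26.8034−12.5770)=1.0000; B=V−Δ·S=-30.9609
Node (2,2) S=43.9400: V=(p*·20.5881+(1−p*)·-9.7305)/1.18=12.9791; Δ=(20.5881−-9.7305)/(57.1220−26.8034)=1.0000; B=V−Δ·S=-30.9609
Node (1,0) S=15.8600: V=(p*·-10.3429+(1−p*)·-21.2863)/1.18=-10.3781; Δ=(-10.3429−-21.2863)/(20.6180−9.6746)=1.0000; B=V−Δ·S=-26.2381
Node (1,1) S=33.8000: V=(p*·12.9791+(1−p*)·-10.3429)/1.18=7.5619; Δ=(12.9791−-10.3429)/(43.9400−20.6180)=1.0000; B=V−Δ·S=-26.2381
Node (0,0) S=26.0000: V=(p*·7.5619+(1−p*)·-10.3781)/1.18=3.7643; Δ=(7.5619−-10.3781)/(33.8000−15.8600)=1.0000; B=V−Δ·S=-22.2357
The time-0 hedge costs 3.7643, which is the no-arbitrage price.

(0,0): Delta=1.0000 Bond=-22.2357
(1,0): Delta=1.0000 Bond=-26.2381
(1,1): Delta=1.0000 Bond=-26.2381
(2,0): Delta=1.0000 Bond=-30.9609
(2,1): Delta=1.0000 Bond=-30.9609
(2,2): Delta=1.0000 Bond=-30.9609
(3,0): Delta=1.0000 Bond=-36.5339
(3,1): Delta=1.0000 Bond=-36.5339
(3,2): Delta=1.0000 Bond=-36.5339
(3,3): Delta=1.0000 Bond=-36.5339
V0=3.7643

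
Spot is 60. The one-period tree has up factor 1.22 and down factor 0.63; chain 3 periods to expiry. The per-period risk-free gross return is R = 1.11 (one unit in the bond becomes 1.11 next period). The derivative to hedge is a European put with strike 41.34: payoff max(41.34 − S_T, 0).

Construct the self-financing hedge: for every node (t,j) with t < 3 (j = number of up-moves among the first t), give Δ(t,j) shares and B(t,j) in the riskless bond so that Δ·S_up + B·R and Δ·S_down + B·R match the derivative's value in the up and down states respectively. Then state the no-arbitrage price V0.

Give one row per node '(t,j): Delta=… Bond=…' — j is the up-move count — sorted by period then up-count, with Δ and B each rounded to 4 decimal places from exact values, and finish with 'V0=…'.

Since d<R<u, set p* = (R−d)/(u−d) = 0.8136; price each node as the discounted p*-expectation of its children.
Terminal payoffs: V(3,0)=26.3372, V(3,1)=12.2869, V(3,2)=0.0000, V(3,3)=0.0000
  t=2,j=0: stock 23.8140 → up 29.0531 (V=12.2869), down 15.0028 (V=26.3372). Price 13.4292; hedge Δ=-1.0000, bond B=37.2432.
  t=2,j=1: stock 46.1160 → up 56.2615 (V=0.0000), down 29.0531 (V=12.2869). Price 2.0638; hedge Δ=-0.4516, bond B=22.8891.
  t=2,j=2: stock 89.3040 → up 108.9509 (V=0.0000), down 56.2615 (V=0.0000). Price 0.0000; hedge Δ=0.0000, bond B=0.0000.
  t=1,j=0: stock 37.8000 → up 46.1160 (V=2.0638), down 23.8140 (V=13.4292). Price 3.7682; hedge Δ=-0.5096, bond B=23.0318.
  t=1,j=1: stock 73.2000 → up 89.3040 (V=0.0000), down 46.1160 (V=2.0638). Price 0.3466; hedge Δ=-0.0478, bond B=3.8446.
  t=0,j=0: stock 60.0000 → up 73.2000 (V=0.3466), down 37.8000 (V=3.7682). Price 0.8870; hedge Δ=-0.0967, bond B=6.6863.
Root portfolio cost Δ·60+B reproduces V0=0.8870.

(0,0): Delta=-0.0967 Bond=6.6863
(1,0): Delta=-0.5096 Bond=23.0318
(1,1): Delta=-0.0478 Bond=3.8446
(2,0): Delta=-1.0000 Bond=37.2432
(2,1): Delta=-0.4516 Bond=22.8891
(2,2): Delta=0.0000 Bond=0.0000
V0=0.8870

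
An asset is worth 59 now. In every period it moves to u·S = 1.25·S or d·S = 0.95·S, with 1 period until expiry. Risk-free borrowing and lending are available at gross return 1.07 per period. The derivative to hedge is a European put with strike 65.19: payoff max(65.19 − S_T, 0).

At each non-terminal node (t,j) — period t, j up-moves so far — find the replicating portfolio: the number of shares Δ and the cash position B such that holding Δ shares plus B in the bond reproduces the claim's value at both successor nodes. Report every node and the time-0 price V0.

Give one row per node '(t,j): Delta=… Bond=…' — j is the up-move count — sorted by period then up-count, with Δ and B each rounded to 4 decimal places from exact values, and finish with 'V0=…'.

Under the risk-neutral measure, an up-move has probability p* = (R−d)/(u−d) = 0.4000 and values discount at R = 1.07.
Terminal payoffs: V(1,0)=9.1400, V(1,1)=0.0000
(0,0): S=59.0000. Δ = (V_up−V_dn)/(S_up−S_dn) = (0.0000−9.1400)/(73.7500−56.0500) = -0.5164. V = [p*·0.0000 + (1−p*)·9.1400]/1.07 = 5.1252. B = V − Δ·S = 35.5919.
The time-0 hedge costs 5.1252, which is the no-arbitrage price.

(0,0): Delta=-0.5164 Bond=35.5919
V0=5.1252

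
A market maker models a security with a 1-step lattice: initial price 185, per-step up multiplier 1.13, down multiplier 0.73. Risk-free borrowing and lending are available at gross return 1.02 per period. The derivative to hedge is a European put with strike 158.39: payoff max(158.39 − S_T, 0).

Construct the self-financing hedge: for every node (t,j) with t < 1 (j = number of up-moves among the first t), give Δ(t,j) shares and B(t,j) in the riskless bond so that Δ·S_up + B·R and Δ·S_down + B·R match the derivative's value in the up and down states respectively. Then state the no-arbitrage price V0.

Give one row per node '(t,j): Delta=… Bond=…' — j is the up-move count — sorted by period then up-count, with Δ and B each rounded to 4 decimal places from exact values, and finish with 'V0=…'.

(0,0): Delta=-0.3154 Bond=64.6426
V0=6.2926

Risk-neutral probability p* = (R−d)/(u−d) = (1.02−0.73)/(1.13−0.73) = 0.7250.
Terminal values V(1,·): V(1,0)=23.3400, V(1,1)=0.0000
  t=0,j=0: stock 185.0000 → up 209.0500 (V=0.0000), down 135.0500 (V=23.3400). Price 6.2926; hedge Δ=-0.3154, bond B=64.6426.
Each (Δ,B) replicates both successor values, so the strategy is self-financing and V0 is arbitrage-free.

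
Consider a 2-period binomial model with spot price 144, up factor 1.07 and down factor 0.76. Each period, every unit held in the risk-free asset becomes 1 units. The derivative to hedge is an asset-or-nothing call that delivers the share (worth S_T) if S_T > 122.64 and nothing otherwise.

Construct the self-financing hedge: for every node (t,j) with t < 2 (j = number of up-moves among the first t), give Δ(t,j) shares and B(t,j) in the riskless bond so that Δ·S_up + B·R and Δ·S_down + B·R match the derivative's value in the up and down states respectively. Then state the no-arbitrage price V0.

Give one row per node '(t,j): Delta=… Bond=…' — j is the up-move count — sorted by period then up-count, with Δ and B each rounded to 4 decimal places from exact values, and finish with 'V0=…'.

No-arbitrage ⇒ martingale measure with p* = (R−d)/(u−d) = 0.7742.
Terminal payoffs: V(2,0)=0.0000, V(2,1)=0.0000, V(2,2)=164.8656
  t=1,j=0: stock 109.4400 → up 117.1008 (V=0.0000), down 83.1744 (V=0.0000). Price 0.0000; hedge Δ=0.0000, bond B=0.0000.
  t=1,j=1: stock 154.0800 → up 164.8656 (V=164.8656), down 117.1008 (V=0.0000). Price 127.6379; hedge Δ=3.4516, bond B=-404.1866.
  t=0,j=0: stock 144.0000 → up 154.0800 (V=127.6379), down 109.4400 (V=0.0000). Price 98.8164; hedge Δ=2.8593, bond B=-312.9187.
The time-0 hedge costs 98.8164, which is the no-arbitrage price.

(0,0): Delta=2.8593 Bond=-312.9187
(1,0): Delta=0.0000 Bond=0.0000
(1,1): Delta=3.4516 Bond=-404.1866
V0=98.8164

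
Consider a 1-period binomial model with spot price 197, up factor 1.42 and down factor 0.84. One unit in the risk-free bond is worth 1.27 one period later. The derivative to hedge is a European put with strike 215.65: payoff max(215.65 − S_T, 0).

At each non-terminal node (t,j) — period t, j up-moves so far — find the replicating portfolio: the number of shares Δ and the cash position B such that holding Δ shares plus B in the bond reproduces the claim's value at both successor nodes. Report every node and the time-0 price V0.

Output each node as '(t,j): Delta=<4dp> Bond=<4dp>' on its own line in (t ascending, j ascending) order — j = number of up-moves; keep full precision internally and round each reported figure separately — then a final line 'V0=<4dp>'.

Under the risk-neutral measure, an up-move has probability p* = (R−d)/(u−d) = 0.7414 and values discount at R = 1.27.
Payoff layer (t=1): V(1,0)=50.1700, V(1,1)=0.0000
  t=0,j=0: stock 197.0000 → up 279.7400 (V=0.0000), down 165.4800 (V=50.1700). Price 10.2165; hedge Δ=-0.4391, bond B=96.7165.
Root portfolio cost Δ·197+B reproduces V0=10.2165.

(0,0): Delta=-0.4391 Bond=96.7165
V0=10.2165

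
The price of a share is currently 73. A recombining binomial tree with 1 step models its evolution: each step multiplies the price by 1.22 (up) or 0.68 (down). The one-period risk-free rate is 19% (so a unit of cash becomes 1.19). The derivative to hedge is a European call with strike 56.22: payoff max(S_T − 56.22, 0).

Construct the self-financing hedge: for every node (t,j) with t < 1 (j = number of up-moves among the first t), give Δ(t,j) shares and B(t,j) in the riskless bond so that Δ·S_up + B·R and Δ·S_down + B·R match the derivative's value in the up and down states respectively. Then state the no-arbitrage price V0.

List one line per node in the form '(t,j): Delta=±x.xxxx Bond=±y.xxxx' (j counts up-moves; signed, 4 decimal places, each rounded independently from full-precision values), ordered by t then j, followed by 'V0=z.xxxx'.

Since d<R<u, set p* = (R−d)/(u−d) = 0.9444; price each node as the discounted p*-expectation of its children.
Terminal values V(1,·): V(1,0)=0.0000, V(1,1)=32.8400
Node (0,0) S=73.0000: V=(p*·32.8400+(1−p*)·0.0000)/1.19=26.0635; Δ=(32.8400−0.0000)/(89.0600−49.6400)=0.8331; B=V−Δ·S=-34.7513
The time-0 hedge costs 26.0635, which is the no-arbitrage price.

(0,0): Delta=0.8331 Bond=-34.7513
V0=26.0635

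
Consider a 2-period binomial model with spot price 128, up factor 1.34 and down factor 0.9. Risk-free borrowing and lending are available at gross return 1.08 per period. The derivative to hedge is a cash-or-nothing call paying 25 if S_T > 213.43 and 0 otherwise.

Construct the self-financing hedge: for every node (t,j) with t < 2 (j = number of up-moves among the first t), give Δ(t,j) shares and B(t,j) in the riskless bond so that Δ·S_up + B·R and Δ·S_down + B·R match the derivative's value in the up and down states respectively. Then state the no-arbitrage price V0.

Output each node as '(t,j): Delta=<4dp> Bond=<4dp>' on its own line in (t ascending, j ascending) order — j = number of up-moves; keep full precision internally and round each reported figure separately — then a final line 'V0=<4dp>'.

No-arbitrage ⇒ martingale measure with p* = (R−d)/(u−d) = 0.4091.
At expiry t=2: V(2,0)=0.0000, V(2,1)=0.0000, V(2,2)=25.0000
  t=1,j=0: stock 115.2000 → up 154.3680 (V=0.0000), down 103.6800 (V=0.0000). Price 0.0000; hedge Δ=0.0000, bond B=0.0000.
  t=1,j=1: stock 171.5200 → up 229.8368 (V=25.0000), down 154.3680 (V=0.0000). Price 9.4697; hedge Δ=0.3313, bond B=-47.3485.
  t=0,j=0: stock 128.0000 → up 171.5200 (V=9.4697), down 115.2000 (V=0.0000). Price 3.5870; hedge Δ=0.1681, bond B=-17.9350.
Each (Δ,B) replicates both successor values, so the strategy is self-financing and V0 is arbitrage-free.

(0,0): Delta=0.1681 Bond=-17.9350
(1,0): Delta=0.0000 Bond=0.0000
(1,1): Delta=0.3313 Bond=-47.3485
V0=3.5870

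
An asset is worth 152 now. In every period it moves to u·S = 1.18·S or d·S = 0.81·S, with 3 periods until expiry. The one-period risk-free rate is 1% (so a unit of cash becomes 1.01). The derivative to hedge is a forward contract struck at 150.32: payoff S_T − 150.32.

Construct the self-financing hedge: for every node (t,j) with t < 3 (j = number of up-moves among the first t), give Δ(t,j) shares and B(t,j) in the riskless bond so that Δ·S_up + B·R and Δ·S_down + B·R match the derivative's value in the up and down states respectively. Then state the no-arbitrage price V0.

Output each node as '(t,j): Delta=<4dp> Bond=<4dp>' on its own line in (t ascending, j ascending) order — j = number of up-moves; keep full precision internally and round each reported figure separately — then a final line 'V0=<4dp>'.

(0,0): Delta=1.0000 Bond=-145.8991
(1,0): Delta=1.0000 Bond=-147.3581
(1,1): Delta=1.0000 Bond=-147.3581
(2,0): Delta=1.0000 Bond=-148.8317
(2,1): Delta=1.0000 Bond=-148.8317
(2,2): Delta=1.0000 Bond=-148.8317
V0=6.1009

The replicating-portfolio and risk-neutral prices coincide; use p* = (1.01−0.81)/(1.18−0.81) = 0.5405 for the latter.
At expiry t=3: V(3,0)=-69.5410, V(3,1)=-32.6419, V(3,2)=21.1123, V(3,3)=99.4209
(2,0): S=99.7272. Δ = (V_up−V_dn)/(S_up−S_dn) = (-32.6419−-69.5410)/(117.6781−80.7790) = 1.0000. V = [p*·-32.6419 + (1−p*)·-69.5410]/1.01 = -49.1045. B = V − Δ·S = -148.8317.
(2,1): S=145.2816. Δ = (V_up−V_dn)/(S_up−S_dn) = (21.1123−-32.6419)/(171.4323−117.6781) = 1.0000. V = [p*·21.1123 + (1−p*)·-32.6419]/1.01 = -3.5501. B = V − Δ·S = -148.8317.
(2,2): S=211.6448. Δ = (V_up−V_dn)/(S_up−S_dn) = (99.4209−21.1123)/(249.7409−171.4323) = 1.0000. V = [p*·99.4209 + (1−p*)·21.1123]/1.01 = 62.8131. B = V − Δ·S = -148.8317.
(1,0): S=123.1200. Δ = (V_up−V_dn)/(S_up−S_dn) = (-3.5501−-49.1045)/(145.2816−99.7272) = 1.0000. V = [p*·-3.5501 + (1−p*)·-49.1045]/1.01 = -24.2381. B = V − Δ·S = -147.3581.
(1,1): S=179.3600. Δ = (V_up−V_dn)/(S_up−S_dn) = (62.8131−-3.5501)/(211.6448−145.2816) = 1.0000. V = [p*·62.8131 + (1−p*)·-3.5501]/1.01 = 32.0019. B = V − Δ·S = -147.3581.
(0,0): S=152.0000. Δ = (V_up−V_dn)/(S_up−S_dn) = (32.0019−-24.2381)/(179.3600−123.1200) = 1.0000. V = [p*·32.0019 + (1−p*)·-24.2381]/1.01 = 6.1009. B = V − Δ·S = -145.8991.
Self-financing check: at every node Δ·S+B equals the discounted successor values.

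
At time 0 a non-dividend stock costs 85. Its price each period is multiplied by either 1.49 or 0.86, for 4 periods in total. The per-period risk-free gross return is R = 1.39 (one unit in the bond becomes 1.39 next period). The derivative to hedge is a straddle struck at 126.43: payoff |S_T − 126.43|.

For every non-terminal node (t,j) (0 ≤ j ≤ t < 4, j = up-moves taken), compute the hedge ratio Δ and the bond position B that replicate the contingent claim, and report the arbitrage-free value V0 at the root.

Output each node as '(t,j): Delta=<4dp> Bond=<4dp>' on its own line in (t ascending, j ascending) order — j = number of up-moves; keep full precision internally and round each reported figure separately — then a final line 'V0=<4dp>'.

(0,0): Delta=0.9575 Bond=-29.9010
(1,0): Delta=0.7053 Bond=-23.1261
(1,1): Delta=0.9850 Bond=-45.0410
(2,0): Delta=-0.5984 Bond=49.8177
(2,1): Delta=0.8473 Bond=-47.6100
(2,2): Delta=1.0000 Bond=-65.4366
(3,0): Delta=-1.0000 Bond=90.9568
(3,1): Delta=-0.5547 Bond=65.1503
(3,2): Delta=1.0000 Bond=-90.9568
(3,3): Delta=1.0000 Bond=-90.9568
V0=51.4898

Since d<R<u, set p* = (R−d)/(u−d) = 0.8413; price each node as the discounted p*-expectation of its children.
Terminal payoffs: V(4,0)=79.9343, V(4,1)=45.8735, V(4,2)=13.1388, V(4,3)=115.3811, V(4,4)=292.5217
  t=3,j=0: stock 54.0648 → up 80.5565 (V=45.8735), down 46.4957 (V=79.9343). Price 36.8921; hedge Δ=-1.0000, bond B=90.9568.
  t=3,j=1: stock 93.6703 → up 139.5688 (V=13.1388), down 80.5565 (V=45.8735). Price 13.1905; hedge Δ=-0.5547, bond B=65.1503.
  t=3,j=2: stock 162.2893 → up 241.8111 (V=115.3811), down 139.5688 (V=13.1388). Price 71.3325; hedge Δ=1.0000, bond B=-90.9568.
  t=3,j=3: stock 281.1757 → up 418.9517 (V=292.5217), down 241.8111 (V=115.3811). Price 190.2188; hedge Δ=1.0000, bond B=-90.9568.
  t=2,j=0: stock 62.8660 → up 93.6703 (V=13.1905), down 54.0648 (V=36.8921). Price 12.1962; hedge Δ=-0.5984, bond B=49.8177.
  t=2,j=1: stock 108.9190 → up 162.2893 (V=71.3325), down 93.6703 (V=13.1905). Price 44.6788; hedge Δ=0.8473, bond B=-47.6100.
  t=2,j=2: stock 188.7085 → up 281.1757 (V=190.2188), down 162.2893 (V=71.3325). Price 123.2719; hedge Δ=1.0000, bond B=-65.4366.
  t=1,j=0: stock 73.1000 → up 108.9190 (V=44.6788), down 62.8660 (V=12.1962). Price 28.4337; hedge Δ=0.7053, bond B=-23.1261.
  t=1,j=1: stock 126.6500 → up 188.7085 (V=123.2719), down 108.9190 (V=44.6788). Price 79.7100; hedge Δ=0.9850, bond B=-45.0410.
  t=0,j=0: stock 85.0000 → up 126.6500 (V=79.7100), down 73.1000 (V=28.4337). Price 51.4898; hedge Δ=0.9575, bond B=-29.9010.
Check: Δ(0,0)·S0 + B(0,0) = 51.4898 = V0.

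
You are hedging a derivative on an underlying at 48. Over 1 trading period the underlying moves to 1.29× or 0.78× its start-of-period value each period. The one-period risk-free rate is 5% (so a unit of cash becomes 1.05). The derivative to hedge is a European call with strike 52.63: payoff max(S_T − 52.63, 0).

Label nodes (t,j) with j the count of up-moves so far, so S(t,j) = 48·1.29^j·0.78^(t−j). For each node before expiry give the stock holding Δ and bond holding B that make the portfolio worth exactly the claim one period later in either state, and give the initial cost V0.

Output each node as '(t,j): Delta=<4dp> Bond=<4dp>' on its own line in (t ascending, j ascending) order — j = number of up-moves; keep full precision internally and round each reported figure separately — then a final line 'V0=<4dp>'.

(0,0): Delta=0.3795 Bond=-13.5317
V0=4.6840

Under the risk-neutral measure, an up-move has probability p* = (R−d)/(u−d) = 0.5294 and values discount at R = 1.05.
Terminal payoffs: V(1,0)=0.0000, V(1,1)=9.2900
(0,0): S=48.0000. Δ = (V_up−V_dn)/(S_up−S_dn) = (9.2900−0.0000)/(61.9200−37.4400) = 0.3795. V = [p*·9.2900 + (1−p*)·0.0000]/1.05 = 4.6840. B = V − Δ·S = -13.5317.
Check: Δ(0,0)·S0 + B(0,0) = 4.6840 = V0.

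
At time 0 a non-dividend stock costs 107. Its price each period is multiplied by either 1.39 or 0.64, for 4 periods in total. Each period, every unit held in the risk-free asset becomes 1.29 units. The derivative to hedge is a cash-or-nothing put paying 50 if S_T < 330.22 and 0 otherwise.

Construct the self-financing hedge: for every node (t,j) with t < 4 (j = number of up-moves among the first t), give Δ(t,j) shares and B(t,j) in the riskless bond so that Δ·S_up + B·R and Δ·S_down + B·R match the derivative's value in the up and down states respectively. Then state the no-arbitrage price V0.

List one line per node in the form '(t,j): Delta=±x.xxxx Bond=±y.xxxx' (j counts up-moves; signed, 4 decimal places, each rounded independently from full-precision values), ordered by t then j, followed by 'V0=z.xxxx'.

(0,0): Delta=-0.1889 Bond=28.0852
(1,0): Delta=0.0000 Bond=23.2917
(1,1): Delta=-0.2023 Bond=38.2204
(2,0): Delta=0.0000 Bond=30.0463
(2,1): Delta=0.0000 Bond=30.0463
(2,2): Delta=-0.2166 Bond=52.2672
(3,0): Delta=0.0000 Bond=38.7597
(3,1): Delta=0.0000 Bond=38.7597
(3,2): Delta=0.0000 Bond=38.7597
(3,3): Delta=-0.2320 Bond=71.8346
V0=7.8692

The replicating-portfolio and risk-neutral prices coincide; use p* = (1.29−0.64)/(1.39−0.64) = 0.8667 for the latter.
Terminal payoffs: V(4,0)=50.0000, V(4,1)=50.0000, V(4,2)=50.0000, V(4,3)=50.0000, V(4,4)=0.0000
(3,0): S=28.0494. Δ = (V_up−V_dn)/(S_up−S_dn) = (50.0000−50.0000)/(38.9887−17.9516) = 0.0000. V = [p*·50.0000 + (1−p*)·50.0000]/1.29 = 38.7597. B = V − Δ·S = 38.7597.
(3,1): S=60.9198. Δ = (V_up−V_dn)/(S_up−S_dn) = (50.0000−50.0000)/(84.6785−38.9887) = 0.0000. V = [p*·50.0000 + (1−p*)·50.0000]/1.29 = 38.7597. B = V − Δ·S = 38.7597.
(3,2): S=132.3102. Δ = (V_up−V_dn)/(S_up−S_dn) = (50.0000−50.0000)/(183.9112−84.6785) = 0.0000. V = [p*·50.0000 + (1−p*)·50.0000]/1.29 = 38.7597. B = V − Δ·S = 38.7597.
(3,3): S=287.3612. Δ = (V_up−V_dn)/(S_up−S_dn) = (0.0000−50.0000)/(399.4321−183.9112) = -0.2320. V = [p*·0.0000 + (1−p*)·50.0000]/1.29 = 5.1680. B = V − Δ·S = 71.8346.
(2,0): S=43.8272. Δ = (V_up−V_dn)/(S_up−S_dn) = (38.7597−38.7597)/(60.9198−28.0494) = 0.0000. V = [p*·38.7597 + (1−p*)·38.7597]/1.29 = 30.0463. B = V − Δ·S = 30.0463.
(2,1): S=95.1872. Δ = (V_up−V_dn)/(S_up−S_dn) = (38.7597−38.7597)/(132.3102−60.9198) = 0.0000. V = [p*·38.7597 + (1−p*)·38.7597]/1.29 = 30.0463. B = V − Δ·S = 30.0463.
(2,2): S=206.7347. Δ = (V_up−V_dn)/(S_up−S_dn) = (5.1680−38.7597)/(287.3612−132.3102) = -0.2166. V = [p*·5.1680 + (1−p*)·38.7597]/1.29 = 7.4782. B = V − Δ·S = 52.2672.
(1,0): S=68.4800. Δ = (V_up−V_dn)/(S_up−S_dn) = (30.0463−30.0463)/(95.1872−43.8272) = 0.0000. V = [p*·30.0463 + (1−p*)·30.0463]/1.29 = 23.2917. B = V − Δ·S = 23.2917.
(1,1): S=148.7300. Δ = (V_up−V_dn)/(S_up−S_dn) = (7.4782−30.0463)/(206.7347−95.1872) = -0.2023. V = [p*·7.4782 + (1−p*)·30.0463]/1.29 = 8.1297. B = V − Δ·S = 38.2204.
(0,0): S=107.0000. Δ = (V_up−V_dn)/(S_up−S_dn) = (8.1297−23.2917)/(148.7300−68.4800) = -0.1889. V = [p*·8.1297 + (1−p*)·23.2917]/1.29 = 7.8692. B = V − Δ·S = 28.0852.
Check: Δ(0,0)·S0 + B(0,0) = 7.8692 = V0.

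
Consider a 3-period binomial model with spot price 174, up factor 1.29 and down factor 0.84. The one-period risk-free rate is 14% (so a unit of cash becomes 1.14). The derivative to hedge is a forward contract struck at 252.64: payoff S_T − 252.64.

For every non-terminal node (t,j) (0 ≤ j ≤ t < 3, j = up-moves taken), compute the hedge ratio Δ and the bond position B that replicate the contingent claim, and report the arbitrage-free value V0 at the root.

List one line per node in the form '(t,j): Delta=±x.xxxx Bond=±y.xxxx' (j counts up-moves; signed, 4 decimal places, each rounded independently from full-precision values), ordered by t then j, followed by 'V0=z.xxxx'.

(0,0): Delta=1.0000 Bond=-170.5248
(1,0): Delta=1.0000 Bond=-194.3983
(1,1): Delta=1.0000 Bond=-194.3983
(2,0): Delta=1.0000 Bond=-221.6140
(2,1): Delta=1.0000 Bond=-221.6140
(2,2): Delta=1.0000 Bond=-221.6140
V0=3.4752

Since d<R<u, set p* = (R−d)/(u−d) = 0.6667; price each node as the discounted p*-expectation of its children.
Payoff layer (t=3): V(3,0)=-149.5095, V(3,1)=-94.2610, V(3,2)=-9.4151, V(3,3)=120.8839
Node (2,0) S=122.7744: V=(p*·-94.2610+(1−p*)·-149.5095)/1.14=-98.8396; Δ=(-94.2610−-149.5095)/(158.3790−103.1305)=1.0000; B=V−Δ·S=-221.6140
Node (2,1) S=188.5464: V=(p*·-9.4151+(1−p*)·-94.2610)/1.14=-33.0676; Δ=(-9.4151−-94.2610)/(243.2249−158.3790)=1.0000; B=V−Δ·S=-221.6140
Node (2,2) S=289.5534: V=(p*·120.8839+(1−p*)·-9.4151)/1.14=67.9394; Δ=(120.8839−-9.4151)/(373.5239−243.2249)=1.0000; B=V−Δ·S=-221.6140
Node (1,0) S=146.1600: V=(p*·-33.0676+(1−p*)·-98.8396)/1.14=-48.2383; Δ=(-33.0676−-98.8396)/(188.5464−122.7744)=1.0000; B=V−Δ·S=-194.3983
Node (1,1) S=224.4600: V=(p*·67.9394+(1−p*)·-33.0676)/1.14=30.0617; Δ=(67.9394−-33.0676)/(289.5534−188.5464)=1.0000; B=V−Δ·S=-194.3983
Node (0,0) S=174.0000: V=(p*·30.0617+(1−p*)·-48.2383)/1.14=3.4752; Δ=(30.0617−-48.2383)/(224.4600−146.1600)=1.0000; B=V−Δ·S=-170.5248
Check: Δ(0,0)·S0 + B(0,0) = 3.4752 = V0.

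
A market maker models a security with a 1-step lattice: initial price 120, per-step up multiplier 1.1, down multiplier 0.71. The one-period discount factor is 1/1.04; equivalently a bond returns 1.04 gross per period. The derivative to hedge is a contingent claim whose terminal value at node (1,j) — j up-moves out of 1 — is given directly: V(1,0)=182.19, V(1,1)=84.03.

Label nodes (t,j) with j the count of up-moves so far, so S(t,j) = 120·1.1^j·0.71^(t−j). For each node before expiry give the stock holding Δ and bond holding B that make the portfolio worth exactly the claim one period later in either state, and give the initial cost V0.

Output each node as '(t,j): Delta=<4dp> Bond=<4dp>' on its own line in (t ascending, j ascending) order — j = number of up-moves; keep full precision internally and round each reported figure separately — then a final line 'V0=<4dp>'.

Since d<R<u, set p* = (R−d)/(u−d) = 0.8462; price each node as the discounted p*-expectation of its children.
At expiry t=1: V(1,0)=182.1900, V(1,1)=84.0300
  t=0,j=0: stock 120.0000 → up 132.0000 (V=84.0300), down 85.2000 (V=182.1900). Price 95.3188; hedge Δ=-2.0974, bond B=347.0111.
Root portfolio cost Δ·120+B reproduces V0=95.3188.

(0,0): Delta=-2.0974 Bond=347.0111
V0=95.3188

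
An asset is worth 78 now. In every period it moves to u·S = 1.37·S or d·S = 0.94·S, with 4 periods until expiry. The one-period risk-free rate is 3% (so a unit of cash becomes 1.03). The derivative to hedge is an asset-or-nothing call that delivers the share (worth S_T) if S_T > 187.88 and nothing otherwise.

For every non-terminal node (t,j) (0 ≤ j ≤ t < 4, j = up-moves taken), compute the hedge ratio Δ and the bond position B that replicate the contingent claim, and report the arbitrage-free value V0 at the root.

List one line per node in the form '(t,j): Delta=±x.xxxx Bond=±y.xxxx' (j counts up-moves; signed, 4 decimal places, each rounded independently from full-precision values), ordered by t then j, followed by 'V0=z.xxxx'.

(0,0): Delta=0.5561 Bond=-38.0517
(1,0): Delta=0.2469 Bond=-16.5227
(1,1): Delta=1.3576 Bond=-124.8379
(2,0): Delta=0.0000 Bond=0.0000
(2,1): Delta=0.8870 Bond=-81.3099
(2,2): Delta=2.5775 Bond=-307.1705
(3,0): Delta=0.0000 Bond=0.0000
(3,1): Delta=0.0000 Bond=0.0000
(3,2): Delta=3.1860 Bond=-400.1348
(3,3): Delta=1.0000 Bond=0.0000
V0=5.3262

Risk-neutral probability p* = (R−d)/(u−d) = (1.03−0.94)/(1.37−0.94) = 0.2093.
Payoff layer (t=4): V(4,0)=0.0000, V(4,1)=0.0000, V(4,2)=0.0000, V(4,3)=188.5316, V(4,4)=274.7748
  t=3,j=0: stock 64.7856 → up 88.7562 (V=0.0000), down 60.8984 (V=0.0000). Price 0.0000; hedge Δ=0.0000, bond B=0.0000.
  t=3,j=1: stock 94.4215 → up 129.3574 (V=0.0000), down 88.7562 (V=0.0000). Price 0.0000; hedge Δ=0.0000, bond B=0.0000.
  t=3,j=2: stock 137.6143 → up 188.5316 (V=188.5316), down 129.3574 (V=0.0000). Price 38.3108; hedge Δ=3.1860, bond B=-400.1348.
  t=3,j=3: stock 200.5655 → up 274.7748 (V=274.7748), down 188.5316 (V=188.5316). Price 200.5655; hedge Δ=1.0000, bond B=0.0000.
  t=2,j=0: stock 68.9208 → up 94.4215 (V=0.0000), down 64.7856 (V=0.0000). Price 0.0000; hedge Δ=0.0000, bond B=0.0000.
  t=2,j=1: stock 100.4484 → up 137.6143 (V=38.3108), down 94.4215 (V=0.0000). Price 7.7850; hedge Δ=0.8870, bond B=-81.3099.
  t=2,j=2: stock 146.3982 → up 200.5655 (V=200.5655), down 137.6143 (V=38.3108). Price 70.1661; hedge Δ=2.5775, bond B=-307.1705.
  t=1,j=0: stock 73.3200 → up 100.4484 (V=7.7850), down 68.9208 (V=0.0000). Price 1.5820; hedge Δ=0.2469, bond B=-16.5227.
  t=1,j=1: stock 106.8600 → up 146.3982 (V=70.1661), down 100.4484 (V=7.7850). Price 20.2345; hedge Δ=1.3576, bond B=-124.8379.
  t=0,j=0: stock 78.0000 → up 106.8600 (V=20.2345), down 73.3200 (V=1.5820). Price 5.3262; hedge Δ=0.5561, bond B=-38.0517.
Each (Δ,B) replicates both successor values, so the strategy is self-financing and V0 is arbitrage-free.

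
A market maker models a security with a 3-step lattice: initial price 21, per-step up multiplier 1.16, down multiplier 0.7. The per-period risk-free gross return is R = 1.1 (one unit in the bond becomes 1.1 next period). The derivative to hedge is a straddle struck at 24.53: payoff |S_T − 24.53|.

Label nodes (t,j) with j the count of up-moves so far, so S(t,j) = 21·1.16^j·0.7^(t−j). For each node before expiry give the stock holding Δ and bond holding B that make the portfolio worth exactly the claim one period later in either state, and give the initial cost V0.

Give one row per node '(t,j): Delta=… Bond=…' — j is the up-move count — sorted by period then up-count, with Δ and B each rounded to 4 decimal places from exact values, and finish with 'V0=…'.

Under the risk-neutral measure, an up-move has probability p* = (R−d)/(u−d) = 0.8696 and values discount at R = 1.1.
Terminal values V(3,·): V(3,0)=17.3270, V(3,1)=12.5936, V(3,2)=4.7497, V(3,3)=8.2488
(2,0): S=10.2900. Δ = (V_up−V_dn)/(S_up−S_dn) = (12.5936−17.3270)/(11.9364−7.2030) = -1.0000. V = [p*·12.5936 + (1−p*)·17.3270]/1.1 = 12.0100. B = V − Δ·S = 22.3000.
(2,1): S=17.0520. Δ = (V_up−V_dn)/(S_up−S_dn) = (4.7497−12.5936)/(19.7803−11.9364) = -1.0000. V = [p*·4.7497 + (1−p*)·12.5936]/1.1 = 5.2480. B = V − Δ·S = 22.3000.
(2,2): S=28.2576. Δ = (V_up−V_dn)/(S_up−S_dn) = (8.2488−4.7497)/(32.7788−19.7803) = 0.2692. V = [p*·8.2488 + (1−p*)·4.7497]/1.1 = 7.0840. B = V − Δ·S = -0.5228.
(1,0): S=14.7000. Δ = (V_up−V_dn)/(S_up−S_dn) = (5.2480−12.0100)/(17.0520−10.2900) = -1.0000. V = [p*·5.2480 + (1−p*)·12.0100]/1.1 = 5.5727. B = V − Δ·S = 20.2727.
(1,1): S=24.3600. Δ = (V_up−V_dn)/(S_up−S_dn) = (7.0840−5.2480)/(28.2576−17.0520) = 0.1638. V = [p*·7.0840 + (1−p*)·5.2480]/1.1 = 6.2223. B = V − Δ·S = 2.2310.
(0,0): S=21.0000. Δ = (V_up−V_dn)/(S_up−S_dn) = (6.2223−5.5727)/(24.3600−14.7000) = 0.0672. V = [p*·6.2223 + (1−p*)·5.5727]/1.1 = 5.5796. B = V − Δ·S = 4.1675.
Self-financing check: at every node Δ·S+B equals the discounted successor values.

(0,0): Delta=0.0672 Bond=4.1675
(1,0): Delta=-1.0000 Bond=20.2727
(1,1): Delta=0.1638 Bond=2.2310
(2,0): Delta=-1.0000 Bond=22.3000
(2,1): Delta=-1.0000 Bond=22.3000
(2,2): Delta=0.2692 Bond=-0.5228
V0=5.5796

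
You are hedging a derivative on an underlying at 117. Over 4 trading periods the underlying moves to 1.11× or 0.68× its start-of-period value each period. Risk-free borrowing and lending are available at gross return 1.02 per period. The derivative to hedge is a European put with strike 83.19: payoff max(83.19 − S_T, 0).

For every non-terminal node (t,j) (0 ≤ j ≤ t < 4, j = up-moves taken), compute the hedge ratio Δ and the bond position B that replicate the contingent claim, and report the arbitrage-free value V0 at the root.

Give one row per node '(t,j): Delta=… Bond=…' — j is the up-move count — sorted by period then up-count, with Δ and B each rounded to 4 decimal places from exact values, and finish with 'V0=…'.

(0,0): Delta=-0.1745 Bond=24.1688
(1,0): Delta=-0.5500 Bond=54.5237
(1,1): Delta=-0.1137 Bond=16.7450
(2,0): Delta=-1.0000 Bond=79.9596
(2,1): Delta=-0.4770 Bond=49.1697
(2,2): Delta=-0.0547 Bond=8.5855
(3,0): Delta=-1.0000 Bond=81.5588
(3,1): Delta=-1.0000 Bond=81.5588
(3,2): Delta=-0.3922 Bond=41.8399
(3,3): Delta=0.0000 Bond=0.0000
V0=3.7478

The replicating-portfolio and risk-neutral prices coincide; use p* = (1.02−0.68)/(1.11−0.68) = 0.7907 for the latter.
Terminal payoffs: V(4,0)=58.1738, V(4,1)=42.3547, V(4,2)=16.5324, V(4,3)=0.0000, V(4,4)=0.0000
  t=3,j=0: stock 36.7885 → up 40.8353 (V=42.3547), down 25.0162 (V=58.1738). Price 44.7703; hedge Δ=-1.0000, bond B=81.5588.
  t=3,j=1: stock 60.0519 → up 66.6576 (V=16.5324), down 40.8353 (V=42.3547). Price 21.5069; hedge Δ=-1.0000, bond B=81.5588.
  t=3,j=2: stock 98.0259 → up 108.8087 (V=0.0000), down 66.6576 (V=16.5324). Price 3.3924; hedge Δ=-0.3922, bond B=41.8399.
  t=3,j=3: stock 160.0128 → up 177.6142 (V=0.0000), down 108.8087 (V=0.0000). Price 0.0000; hedge Δ=0.0000, bond B=0.0000.
  t=2,j=0: stock 54.1008 → up 60.0519 (V=21.5069), down 36.7885 (V=44.7703). Price 25.8588; hedge Δ=-1.0000, bond B=79.9596.
  t=2,j=1: stock 88.3116 → up 98.0259 (V=3.3924), down 60.0519 (V=21.5069). Price 7.0430; hedge Δ=-0.4770, bond B=49.1697.
  t=2,j=2: stock 144.1557 → up 160.0128 (V=0.0000), down 98.0259 (V=3.3924). Price 0.6961; hedge Δ=-0.0547, bond B=8.5855.
  t=1,j=0: stock 79.5600 → up 88.3116 (V=7.0430), down 54.1008 (V=25.8588). Price 10.7659; hedge Δ=-0.5500, bond B=54.5237.
  t=1,j=1: stock 129.8700 → up 144.1557 (V=0.6961), down 88.3116 (V=7.0430). Price 1.9848; hedge Δ=-0.1137, bond B=16.7450.
  t=0,j=0: stock 117.0000 → up 129.8700 (V=1.9848), down 79.5600 (V=10.7659). Price 3.7478; hedge Δ=-0.1745, bond B=24.1688.
Check: Δ(0,0)·S0 + B(0,0) = 3.7478 = V0.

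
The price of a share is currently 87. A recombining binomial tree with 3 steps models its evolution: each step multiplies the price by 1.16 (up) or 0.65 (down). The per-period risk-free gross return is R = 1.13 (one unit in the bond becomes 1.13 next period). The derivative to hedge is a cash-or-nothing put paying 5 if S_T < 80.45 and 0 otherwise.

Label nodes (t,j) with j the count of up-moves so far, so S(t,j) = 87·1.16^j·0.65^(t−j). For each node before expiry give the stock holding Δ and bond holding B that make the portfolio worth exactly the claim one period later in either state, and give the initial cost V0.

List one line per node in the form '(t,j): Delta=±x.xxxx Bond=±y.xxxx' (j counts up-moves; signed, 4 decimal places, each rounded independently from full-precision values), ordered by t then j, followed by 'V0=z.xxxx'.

(0,0): Delta=-0.0782 Bond=7.3774
(1,0): Delta=0.0000 Bond=3.9157
(1,1): Delta=-0.0809 Bond=8.6128
(2,0): Delta=0.0000 Bond=4.4248
(2,1): Delta=0.0000 Bond=4.4248
(2,2): Delta=-0.0837 Bond=10.0642
V0=0.5762

No-arbitrage ⇒ martingale measure with p* = (R−d)/(u−d) = 0.9412.
At expiry t=3: V(3,0)=5.0000, V(3,1)=5.0000, V(3,2)=5.0000, V(3,3)=0.0000
  t=2,j=0: stock 36.7575 → up 42.6387 (V=5.0000), down 23.8924 (V=5.0000). Price 4.4248; hedge Δ=0.0000, bond B=4.4248.
  t=2,j=1: stock 65.5980 → up 76.0937 (V=5.0000), down 42.6387 (V=5.0000). Price 4.4248; hedge Δ=0.0000, bond B=4.4248.
  t=2,j=2: stock 117.0672 → up 135.7980 (V=0.0000), down 76.0937 (V=5.0000). Price 0.2603; hedge Δ=-0.0837, bond B=10.0642.
  t=1,j=0: stock 56.5500 → up 65.5980 (V=4.4248), down 36.7575 (V=4.4248). Price 3.9157; hedge Δ=0.0000, bond B=3.9157.
  t=1,j=1: stock 100.9200 → up 117.0672 (V=0.2603), down 65.5980 (V=4.4248). Price 0.4471; hedge Δ=-0.0809, bond B=8.6128.
  t=0,j=0: stock 87.0000 → up 100.9200 (V=0.4471), down 56.5500 (V=3.9157). Price 0.5762; hedge Δ=-0.0782, bond B=7.3774.
Root portfolio cost Δ·87+B reproduces V0=0.5762.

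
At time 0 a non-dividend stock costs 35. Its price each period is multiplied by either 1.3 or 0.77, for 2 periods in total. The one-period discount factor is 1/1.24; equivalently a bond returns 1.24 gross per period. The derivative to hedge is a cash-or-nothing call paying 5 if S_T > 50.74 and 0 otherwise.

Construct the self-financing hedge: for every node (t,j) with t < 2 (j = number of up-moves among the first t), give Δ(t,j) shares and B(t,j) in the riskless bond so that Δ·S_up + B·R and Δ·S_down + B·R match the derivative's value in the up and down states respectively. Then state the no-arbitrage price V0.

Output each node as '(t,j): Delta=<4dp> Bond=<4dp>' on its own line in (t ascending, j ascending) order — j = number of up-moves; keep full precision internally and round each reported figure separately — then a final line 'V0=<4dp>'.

(0,0): Delta=0.1928 Bond=-4.1895
(1,0): Delta=0.0000 Bond=0.0000
(1,1): Delta=0.2073 Bond=-5.8582
V0=2.5572

The replicating-portfolio and risk-neutral prices coincide; use p* = (1.24−0.77)/(1.3−0.77) = 0.8868 for the latter.
Terminal payoffs: V(2,0)=0.0000, V(2,1)=0.0000, V(2,2)=5.0000
(1,0): S=26.9500. Δ = (V_up−V_dn)/(S_up−S_dn) = (0.0000−0.0000)/(35.0350−20.7515) = 0.0000. V = [p*·0.0000 + (1−p*)·0.0000]/1.24 = 0.0000. B = V − Δ·S = 0.0000.
(1,1): S=45.5000. Δ = (V_up−V_dn)/(S_up−S_dn) = (5.0000−0.0000)/(59.1500−35.0350) = 0.2073. V = [p*·5.0000 + (1−p*)·0.0000]/1.24 = 3.5758. B = V − Δ·S = -5.8582.
(0,0): S=35.0000. Δ = (V_up−V_dn)/(S_up−S_dn) = (3.5758−0.0000)/(45.5000−26.9500) = 0.1928. V = [p*·3.5758 + (1−p*)·0.0000]/1.24 = 2.5572. B = V − Δ·S = -4.1895.
The time-0 hedge costs 2.5572, which is the no-arbitrage price.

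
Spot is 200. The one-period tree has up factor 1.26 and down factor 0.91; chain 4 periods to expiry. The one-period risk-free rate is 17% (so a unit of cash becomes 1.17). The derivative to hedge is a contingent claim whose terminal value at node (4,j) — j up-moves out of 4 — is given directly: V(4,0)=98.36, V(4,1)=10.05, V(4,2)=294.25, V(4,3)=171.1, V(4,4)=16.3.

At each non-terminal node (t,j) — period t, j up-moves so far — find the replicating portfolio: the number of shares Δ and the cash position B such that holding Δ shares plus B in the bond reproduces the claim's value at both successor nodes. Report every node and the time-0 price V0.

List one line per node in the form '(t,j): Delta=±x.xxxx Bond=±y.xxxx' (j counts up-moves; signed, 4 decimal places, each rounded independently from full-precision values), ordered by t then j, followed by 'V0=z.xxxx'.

Since d<R<u, set p* = (R−d)/(u−d) = 0.7429; price each node as the discounted p*-expectation of its children.
Payoff layer (t=4): V(4,0)=98.3600, V(4,1)=10.0500, V(4,2)=294.2500, V(4,3)=171.1000, V(4,4)=16.3000
(3,0): S=150.7142. Δ = (V_up−V_dn)/(S_up−S_dn) = (10.0500−98.3600)/(189.8999−137.1499) = -1.6741. V = [p*·10.0500 + (1−p*)·98.3600]/1.17 = 27.9985. B = V − Δ·S = 280.3128.
(3,1): S=208.6812. Δ = (V_up−V_dn)/(S_up−S_dn) = (294.2500−10.0500)/(262.9383−189.8999) = 3.8911. V = [p*·294.2500 + (1−p*)·10.0500]/1.17 = 189.0342. B = V − Δ·S = -622.9658.
(3,2): S=288.9432. Δ = (V_up−V_dn)/(S_up−S_dn) = (171.1000−294.2500)/(364.0684−262.9383) = -1.2177. V = [p*·171.1000 + (1−p*)·294.2500]/1.17 = 173.3053. B = V − Δ·S = 525.1624.
(3,3): S=400.0752. Δ = (V_up−V_dn)/(S_up−S_dn) = (16.3000−171.1000)/(504.0948−364.0684) = -1.1055. V = [p*·16.3000 + (1−p*)·171.1000]/1.17 = 47.9536. B = V − Δ·S = 490.2393.
(2,0): S=165.6200. Δ = (V_up−V_dn)/(S_up−S_dn) = (189.0342−27.9985)/(208.6812−150.7142) = 2.7781. V = [p*·189.0342 + (1−p*)·27.9985]/1.17 = 126.1752. B = V − Δ·S = -333.9266.
(2,1): S=229.3200. Δ = (V_up−V_dn)/(S_up−S_dn) = (173.3053−189.0342)/(288.9432−208.6812) = -0.1960. V = [p*·173.3053 + (1−p*)·189.0342]/1.17 = 151.5811. B = V − Δ·S = 196.5209.
(2,2): S=317.5200. Δ = (V_up−V_dn)/(S_up−S_dn) = (47.9536−173.3053)/(400.0752−288.9432) = -1.1280. V = [p*·47.9536 + (1−p*)·173.3053]/1.17 = 68.5358. B = V − Δ·S = 426.6834.
(1,0): S=182.0000. Δ = (V_up−V_dn)/(S_up−S_dn) = (151.5811−126.1752)/(229.3200−165.6200) = 0.3988. V = [p*·151.5811 + (1−p*)·126.1752]/1.17 = 123.9728. B = V − Δ·S = 51.3847.
(1,1): S=252.0000. Δ = (V_up−V_dn)/(S_up−S_dn) = (68.5358−151.5811)/(317.5200−229.3200) = -0.9416. V = [p*·68.5358 + (1−p*)·151.5811]/1.17 = 76.8293. B = V − Δ·S = 314.1015.
(0,0): S=200.0000. Δ = (V_up−V_dn)/(S_up−S_dn) = (76.8293−123.9728)/(252.0000−182.0000) = -0.6735. V = [p*·76.8293 + (1−p*)·123.9728]/1.17 = 76.0273. B = V − Δ·S = 210.7228.
The time-0 hedge costs 76.0273, which is the no-arbitrage price.

(0,0): Delta=-0.6735 Bond=210.7228
(1,0): Delta=0.3988 Bond=51.3847
(1,1): Delta=-0.9416 Bond=314.1015
(2,0): Delta=2.7781 Bond=-333.9266
(2,1): Delta=-0.1960 Bond=196.5209
(2,2): Delta=-1.1280 Bond=426.6834
(3,0): Delta=-1.6741 Bond=280.3128
(3,1): Delta=3.8911 Bond=-622.9658
(3,2): Delta=-1.2177 Bond=525.1624
(3,3): Delta=-1.1055 Bond=490.2393
V0=76.0273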